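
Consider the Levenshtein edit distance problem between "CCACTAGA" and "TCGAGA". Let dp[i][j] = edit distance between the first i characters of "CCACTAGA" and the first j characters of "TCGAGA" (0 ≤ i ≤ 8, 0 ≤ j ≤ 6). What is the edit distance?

   ''  T  C  G  A  G  A
''  0  1  2  3  4  5  6
 C  1  1  1  2  3  4  5
 C  2  2  1  2  3  4  5
 A  3  3  2  2  2  3  4
 C  4  4  3  3  3  3  4
 T  5  4  4  4  4  4  4
 A  6  5  5  5  4  5  4
 G  7  6  6  5  5  4  5
 A  8  7  7  6  5  5  4

4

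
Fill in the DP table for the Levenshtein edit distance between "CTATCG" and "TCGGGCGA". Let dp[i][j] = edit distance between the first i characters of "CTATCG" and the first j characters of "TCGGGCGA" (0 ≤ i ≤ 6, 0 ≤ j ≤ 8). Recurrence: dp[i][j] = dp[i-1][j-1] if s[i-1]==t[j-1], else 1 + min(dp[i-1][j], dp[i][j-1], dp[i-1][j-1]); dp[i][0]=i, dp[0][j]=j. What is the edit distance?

   ''  T  C  G  G  G  C  G  A
''  0  1  2  3  4  5  6  7  8
 C  1  1  1  2  3  4  5  6  7
 T  2  1  2  2  3  4  5  6  7
 A  3  2  2  3  3  4  5  6  6
 T  4  3  3  3  4  4  5  6  7
 C  5  4  3  4  4  5  4  5  6
 G  6  5  4  3  4  4  5  4  5

5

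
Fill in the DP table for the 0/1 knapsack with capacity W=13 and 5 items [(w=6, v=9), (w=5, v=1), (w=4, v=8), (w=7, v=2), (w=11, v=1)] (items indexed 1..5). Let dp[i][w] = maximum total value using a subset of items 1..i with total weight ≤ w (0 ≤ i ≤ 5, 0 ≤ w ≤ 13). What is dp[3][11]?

17

i\w   0   1   2   3   4   5   6   7   8   9  10  11  12  13
  0   0   0   0   0   0   0   0   0   0   0   0   0   0   0
  1   0   0   0   0   0   0   9   9   9   9   9   9   9   9
  2   0   0   0   0   0   1   9   9   9   9   9  10  10  10
  3   0   0   0   0   8   8   9   9   9   9  17  17  17  17
  4   0   0   0   0   8   8   9   9   9   9  17  17  17  17
  5   0   0   0   0   8   8   9   9   9   9  17  17  17  17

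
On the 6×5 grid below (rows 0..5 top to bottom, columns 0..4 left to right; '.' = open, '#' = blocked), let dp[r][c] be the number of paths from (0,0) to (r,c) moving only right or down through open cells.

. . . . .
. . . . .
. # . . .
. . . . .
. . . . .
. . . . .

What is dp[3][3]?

11

r\c   0   1   2   3   4
  0   1   1   1   1   1
  1   1   2   3   4   5
  2   1   0   3   7  12
  3   1   1   4  11  23
  4   1   2   6  17  40
  5   1   3   9  26  66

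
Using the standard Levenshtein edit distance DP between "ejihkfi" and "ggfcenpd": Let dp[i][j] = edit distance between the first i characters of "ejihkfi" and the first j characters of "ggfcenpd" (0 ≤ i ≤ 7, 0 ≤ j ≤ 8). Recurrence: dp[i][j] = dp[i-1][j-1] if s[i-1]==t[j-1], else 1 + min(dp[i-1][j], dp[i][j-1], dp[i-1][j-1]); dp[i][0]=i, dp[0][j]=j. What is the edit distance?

8

   ''  g  g  f  c  e  n  p  d
''  0  1  2  3  4  5  6  7  8
 e  1  1  2  3  4  4  5  6  7
 j  2  2  2  3  4  5  5  6  7
 i  3  3  3  3  4  5  6  6  7
 h  4  4  4  4  4  5  6  7  7
 k  5  5  5  5  5  5  6  7  8
 f  6  6  6  5  6  6  6  7  8
 i  7  7  7  6  6  7  7  7  8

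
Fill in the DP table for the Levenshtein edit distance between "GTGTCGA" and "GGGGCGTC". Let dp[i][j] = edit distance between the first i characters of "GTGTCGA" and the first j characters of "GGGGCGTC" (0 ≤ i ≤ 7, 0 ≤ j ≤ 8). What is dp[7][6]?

3

   ''  G  G  G  G  C  G  T  C
''  0  1  2  3  4  5  6  7  8
 G  1  0  1  2  3  4  5  6  7
 T  2  1  1  2  3  4  5  5  6
 G  3  2  1  1  2  3  4  5  6
 T  4  3  2  2  2  3  4  4  5
 C  5  4  3  3  3  2  3  4  4
 G  6  5  4  3  3  3  2  3  4
 A  7  6  5  4  4  4  3  3  4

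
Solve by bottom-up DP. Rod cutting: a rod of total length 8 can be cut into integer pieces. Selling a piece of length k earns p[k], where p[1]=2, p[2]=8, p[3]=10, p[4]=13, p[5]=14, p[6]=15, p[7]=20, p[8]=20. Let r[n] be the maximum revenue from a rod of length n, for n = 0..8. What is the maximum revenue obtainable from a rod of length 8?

32

   n    0    1    2    3    4    5    6    7    8
r[n]    0    2    8   10   16   18   24   26   32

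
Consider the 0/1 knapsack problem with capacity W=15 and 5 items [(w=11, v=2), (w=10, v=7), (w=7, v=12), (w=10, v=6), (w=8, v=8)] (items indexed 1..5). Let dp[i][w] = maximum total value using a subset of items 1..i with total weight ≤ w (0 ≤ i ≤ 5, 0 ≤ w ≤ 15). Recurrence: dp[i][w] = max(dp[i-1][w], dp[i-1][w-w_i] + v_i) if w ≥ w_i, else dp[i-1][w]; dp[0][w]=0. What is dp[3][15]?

12

i\w   0   1   2   3   4   5   6   7   8   9  10  11  12  13  14  15
  0   0   0   0   0   0   0   0   0   0   0   0   0   0   0   0   0
  1   0   0   0   0   0   0   0   0   0   0   0   2   2   2   2   2
  2   0   0   0   0   0   0   0   0   0   0   7   7   7   7   7   7
  3   0   0   0   0   0   0   0  12  12  12  12  12  12  12  12  12
  4   0   0   0   0   0   0   0  12  12  12  12  12  12  12  12  12
  5   0   0   0   0   0   0   0  12  12  12  12  12  12  12  12  20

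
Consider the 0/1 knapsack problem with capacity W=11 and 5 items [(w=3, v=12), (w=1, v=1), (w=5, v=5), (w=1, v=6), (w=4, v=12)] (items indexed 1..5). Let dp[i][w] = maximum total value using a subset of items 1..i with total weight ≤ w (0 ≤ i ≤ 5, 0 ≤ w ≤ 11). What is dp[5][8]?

i\w   0   1   2   3   4   5   6   7   8   9  10  11
  0   0   0   0   0   0   0   0   0   0   0   0   0
  1   0   0   0  12  12  12  12  12  12  12  12  12
  2   0   1   1  12  13  13  13  13  13  13  13  13
  3   0   1   1  12  13  13  13  13  17  18  18  18
  4   0   6   7  12  18  19  19  19  19  23  24  24
  5   0   6   7  12  18  19  19  24  30  31  31  31

30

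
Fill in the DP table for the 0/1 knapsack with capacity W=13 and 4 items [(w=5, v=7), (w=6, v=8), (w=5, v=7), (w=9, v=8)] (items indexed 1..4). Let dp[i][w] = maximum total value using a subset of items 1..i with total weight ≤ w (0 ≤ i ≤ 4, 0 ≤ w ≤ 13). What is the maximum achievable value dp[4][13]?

i\w   0   1   2   3   4   5   6   7   8   9  10  11  12  13
  0   0   0   0   0   0   0   0   0   0   0   0   0   0   0
  1   0   0   0   0   0   7   7   7   7   7   7   7   7   7
  2   0   0   0   0   0   7   8   8   8   8   8  15  15  15
  3   0   0   0   0   0   7   8   8   8   8  14  15  15  15
  4   0   0   0   0   0   7   8   8   8   8  14  15  15  15

15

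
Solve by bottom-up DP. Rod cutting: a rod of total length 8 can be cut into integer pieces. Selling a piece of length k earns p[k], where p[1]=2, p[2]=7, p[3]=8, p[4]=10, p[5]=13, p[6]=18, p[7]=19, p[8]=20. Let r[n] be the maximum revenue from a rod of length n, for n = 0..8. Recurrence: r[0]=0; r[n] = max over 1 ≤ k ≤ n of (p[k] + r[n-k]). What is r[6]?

   n    0    1    2    3    4    5    6    7    8
r[n]    0    2    7    9   14   16   21   23   28

21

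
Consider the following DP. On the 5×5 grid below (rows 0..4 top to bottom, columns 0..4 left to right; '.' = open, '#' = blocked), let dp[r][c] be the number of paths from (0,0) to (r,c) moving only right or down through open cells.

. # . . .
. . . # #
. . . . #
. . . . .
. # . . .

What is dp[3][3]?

r\c   0   1   2   3   4
  0   1   0   0   0   0
  1   1   1   1   0   0
  2   1   2   3   3   0
  3   1   3   6   9   9
  4   1   0   6  15  24

9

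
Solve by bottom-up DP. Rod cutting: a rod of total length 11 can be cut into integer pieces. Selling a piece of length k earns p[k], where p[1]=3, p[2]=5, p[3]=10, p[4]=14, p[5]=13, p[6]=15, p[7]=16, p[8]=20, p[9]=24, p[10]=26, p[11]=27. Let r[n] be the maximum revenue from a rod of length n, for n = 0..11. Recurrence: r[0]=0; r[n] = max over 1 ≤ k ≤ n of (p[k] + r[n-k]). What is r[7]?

   n    0    1    2    3    4    5    6    7    8    9   10   11
r[n]    0    3    6   10   14   17   20   24   28   31   34   38

24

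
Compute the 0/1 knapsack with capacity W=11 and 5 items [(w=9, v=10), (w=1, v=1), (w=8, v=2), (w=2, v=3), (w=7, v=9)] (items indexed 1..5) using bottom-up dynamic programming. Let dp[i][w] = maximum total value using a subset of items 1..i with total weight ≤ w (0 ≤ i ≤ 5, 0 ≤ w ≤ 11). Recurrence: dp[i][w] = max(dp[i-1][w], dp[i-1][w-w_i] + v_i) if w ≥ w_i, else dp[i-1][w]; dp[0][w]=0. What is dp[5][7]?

9

i\w   0   1   2   3   4   5   6   7   8   9  10  11
  0   0   0   0   0   0   0   0   0   0   0   0   0
  1   0   0   0   0   0   0   0   0   0  10  10  10
  2   0   1   1   1   1   1   1   1   1  10  11  11
  3   0   1   1   1   1   1   1   1   2  10  11  11
  4   0   1   3   4   4   4   4   4   4  10  11  13
  5   0   1   3   4   4   4   4   9  10  12  13  13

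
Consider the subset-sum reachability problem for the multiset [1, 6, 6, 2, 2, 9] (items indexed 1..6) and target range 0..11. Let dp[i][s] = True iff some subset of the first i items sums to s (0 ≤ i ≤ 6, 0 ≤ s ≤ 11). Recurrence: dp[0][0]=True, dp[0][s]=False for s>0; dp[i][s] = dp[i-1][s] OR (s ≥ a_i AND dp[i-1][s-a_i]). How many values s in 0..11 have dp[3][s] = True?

i\s   0   1   2   3   4   5   6   7   8   9  10  11
  0   T   F   F   F   F   F   F   F   F   F   F   F
  1   T   T   F   F   F   F   F   F   F   F   F   F
  2   T   T   F   F   F   F   T   T   F   F   F   F
  3   T   T   F   F   F   F   T   T   F   F   F   F
  4   T   T   T   T   F   F   T   T   T   T   F   F
  5   T   T   T   T   T   T   T   T   T   T   T   T
  6   T   T   T   T   T   T   T   T   T   T   T   T

4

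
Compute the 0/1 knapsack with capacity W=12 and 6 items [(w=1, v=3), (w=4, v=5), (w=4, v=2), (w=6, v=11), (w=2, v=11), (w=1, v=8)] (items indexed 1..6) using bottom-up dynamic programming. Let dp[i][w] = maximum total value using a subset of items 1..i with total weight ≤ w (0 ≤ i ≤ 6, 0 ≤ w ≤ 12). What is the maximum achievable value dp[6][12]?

i\w   0   1   2   3   4   5   6   7   8   9  10  11  12
  0   0   0   0   0   0   0   0   0   0   0   0   0   0
  1   0   3   3   3   3   3   3   3   3   3   3   3   3
  2   0   3   3   3   5   8   8   8   8   8   8   8   8
  3   0   3   3   3   5   8   8   8   8  10  10  10  10
  4   0   3   3   3   5   8  11  14  14  14  16  19  19
  5   0   3  11  14  14  14  16  19  22  25  25  25  27
  6   0   8  11  19  22  22  22  24  27  30  33  33  33

33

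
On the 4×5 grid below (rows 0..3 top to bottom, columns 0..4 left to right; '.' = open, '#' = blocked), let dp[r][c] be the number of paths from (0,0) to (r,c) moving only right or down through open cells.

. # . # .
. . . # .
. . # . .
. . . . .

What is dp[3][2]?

3

r\c   0   1   2   3   4
  0   1   0   0   0   0
  1   1   1   1   0   0
  2   1   2   0   0   0
  3   1   3   3   3   3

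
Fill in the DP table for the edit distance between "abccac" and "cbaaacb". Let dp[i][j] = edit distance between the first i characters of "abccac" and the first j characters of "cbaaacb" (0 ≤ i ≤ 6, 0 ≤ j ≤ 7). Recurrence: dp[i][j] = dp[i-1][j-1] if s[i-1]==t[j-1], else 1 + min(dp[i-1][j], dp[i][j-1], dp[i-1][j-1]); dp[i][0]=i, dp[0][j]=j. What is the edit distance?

   ''  c  b  a  a  a  c  b
''  0  1  2  3  4  5  6  7
 a  1  1  2  2  3  4  5  6
 b  2  2  1  2  3  4  5  5
 c  3  2  2  2  3  4  4  5
 c  4  3  3  3  3  4  4  5
 a  5  4  4  3  3  3  4  5
 c  6  5  5  4  4  4  3  4

4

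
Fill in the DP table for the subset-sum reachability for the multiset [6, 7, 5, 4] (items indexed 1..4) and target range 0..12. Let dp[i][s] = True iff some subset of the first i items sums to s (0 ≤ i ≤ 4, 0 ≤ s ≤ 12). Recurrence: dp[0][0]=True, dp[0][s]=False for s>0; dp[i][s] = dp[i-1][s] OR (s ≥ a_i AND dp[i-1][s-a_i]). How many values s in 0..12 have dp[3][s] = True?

6

i\s   0   1   2   3   4   5   6   7   8   9  10  11  12
  0   T   F   F   F   F   F   F   F   F   F   F   F   F
  1   T   F   F   F   F   F   T   F   F   F   F   F   F
  2   T   F   F   F   F   F   T   T   F   F   F   F   F
  3   T   F   F   F   F   T   T   T   F   F   F   T   T
  4   T   F   F   F   T   T   T   T   F   T   T   T   T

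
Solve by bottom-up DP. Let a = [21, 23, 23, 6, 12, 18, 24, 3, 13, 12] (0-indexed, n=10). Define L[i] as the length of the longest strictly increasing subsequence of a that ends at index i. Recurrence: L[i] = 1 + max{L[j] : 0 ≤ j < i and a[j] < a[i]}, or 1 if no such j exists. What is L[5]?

   i    0    1    2    3    4    5    6    7    8    9
a[i]   21   23   23    6   12   18   24    3   13   12
L[i]    1    2    2    1    2    3    4    1    3    2

3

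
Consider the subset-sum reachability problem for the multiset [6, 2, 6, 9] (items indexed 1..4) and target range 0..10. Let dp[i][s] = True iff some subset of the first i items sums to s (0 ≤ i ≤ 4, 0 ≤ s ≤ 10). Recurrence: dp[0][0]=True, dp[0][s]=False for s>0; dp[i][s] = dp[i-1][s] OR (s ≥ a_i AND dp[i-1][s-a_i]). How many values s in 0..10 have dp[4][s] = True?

5

i\s   0   1   2   3   4   5   6   7   8   9  10
  0   T   F   F   F   F   F   F   F   F   F   F
  1   T   F   F   F   F   F   T   F   F   F   F
  2   T   F   T   F   F   F   T   F   T   F   F
  3   T   F   T   F   F   F   T   F   T   F   F
  4   T   F   T   F   F   F   T   F   T   T   F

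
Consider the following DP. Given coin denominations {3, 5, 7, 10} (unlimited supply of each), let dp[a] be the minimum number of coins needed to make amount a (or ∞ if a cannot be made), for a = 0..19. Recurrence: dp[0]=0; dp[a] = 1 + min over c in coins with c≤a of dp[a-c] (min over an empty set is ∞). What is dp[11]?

3

 a  0  1  2  3  4  5  6  7  8  9 10 11 12 13 14 15 16 17 18 19
dp  0  -  -  1  -  1  2  1  2  3  1  3  2  2  2  2  3  2  3  3
(- denotes ∞ / unreachable)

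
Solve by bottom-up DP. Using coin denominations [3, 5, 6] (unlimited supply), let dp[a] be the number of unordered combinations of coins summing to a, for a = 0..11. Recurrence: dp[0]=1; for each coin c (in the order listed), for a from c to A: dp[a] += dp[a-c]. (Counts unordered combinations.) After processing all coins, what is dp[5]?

1

after  coin     0     1     2     3     4     5     6     7     8     9    10    11
          3     1     0     0     1     0     0     1     0     0     1     0     0
          5     1     0     0     1     0     1     1     0     1     1     1     1
          6     1     0     0     1     0     1     2     0     1     2     1     2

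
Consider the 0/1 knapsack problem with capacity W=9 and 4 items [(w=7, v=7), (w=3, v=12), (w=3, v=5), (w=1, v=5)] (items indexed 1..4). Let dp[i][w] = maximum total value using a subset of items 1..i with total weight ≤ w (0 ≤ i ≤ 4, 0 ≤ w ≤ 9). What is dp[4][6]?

i\w   0   1   2   3   4   5   6   7   8   9
  0   0   0   0   0   0   0   0   0   0   0
  1   0   0   0   0   0   0   0   7   7   7
  2   0   0   0  12  12  12  12  12  12  12
  3   0   0   0  12  12  12  17  17  17  17
  4   0   5   5  12  17  17  17  22  22  22

17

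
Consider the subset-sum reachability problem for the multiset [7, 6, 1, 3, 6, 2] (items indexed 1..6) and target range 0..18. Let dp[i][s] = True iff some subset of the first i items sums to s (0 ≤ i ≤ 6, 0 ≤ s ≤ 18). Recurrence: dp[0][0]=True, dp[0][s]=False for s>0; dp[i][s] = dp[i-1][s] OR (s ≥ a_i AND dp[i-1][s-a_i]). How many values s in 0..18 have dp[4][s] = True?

i\s   0   1   2   3   4   5   6   7   8   9  10  11  12  13  14  15  16  17  18
  0   T   F   F   F   F   F   F   F   F   F   F   F   F   F   F   F   F   F   F
  1   T   F   F   F   F   F   F   T   F   F   F   F   F   F   F   F   F   F   F
  2   T   F   F   F   F   F   T   T   F   F   F   F   F   T   F   F   F   F   F
  3   T   T   F   F   F   F   T   T   T   F   F   F   F   T   T   F   F   F   F
  4   T   T   F   T   T   F   T   T   T   T   T   T   F   T   T   F   T   T   F
  5   T   T   F   T   T   F   T   T   T   T   T   T   T   T   T   T   T   T   F
  6   T   T   T   T   T   T   T   T   T   T   T   T   T   T   T   T   T   T   T

14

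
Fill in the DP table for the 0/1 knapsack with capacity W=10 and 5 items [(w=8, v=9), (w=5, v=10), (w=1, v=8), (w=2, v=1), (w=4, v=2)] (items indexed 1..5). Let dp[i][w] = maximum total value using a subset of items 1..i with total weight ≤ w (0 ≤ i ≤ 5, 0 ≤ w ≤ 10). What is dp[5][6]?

18

i\w   0   1   2   3   4   5   6   7   8   9  10
  0   0   0   0   0   0   0   0   0   0   0   0
  1   0   0   0   0   0   0   0   0   9   9   9
  2   0   0   0   0   0  10  10  10  10  10  10
  3   0   8   8   8   8  10  18  18  18  18  18
  4   0   8   8   9   9  10  18  18  19  19  19
  5   0   8   8   9   9  10  18  18  19  19  20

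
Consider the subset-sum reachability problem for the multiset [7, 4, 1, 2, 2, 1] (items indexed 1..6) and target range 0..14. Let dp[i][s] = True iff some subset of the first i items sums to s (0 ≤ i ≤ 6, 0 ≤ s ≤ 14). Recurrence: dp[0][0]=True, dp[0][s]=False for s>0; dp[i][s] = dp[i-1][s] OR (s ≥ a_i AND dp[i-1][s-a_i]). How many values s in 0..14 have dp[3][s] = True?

8

i\s   0   1   2   3   4   5   6   7   8   9  10  11  12  13  14
  0   T   F   F   F   F   F   F   F   F   F   F   F   F   F   F
  1   T   F   F   F   F   F   F   T   F   F   F   F   F   F   F
  2   T   F   F   F   T   F   F   T   F   F   F   T   F   F   F
  3   T   T   F   F   T   T   F   T   T   F   F   T   T   F   F
  4   T   T   T   T   T   T   T   T   T   T   T   T   T   T   T
  5   T   T   T   T   T   T   T   T   T   T   T   T   T   T   T
  6   T   T   T   T   T   T   T   T   T   T   T   T   T   T   T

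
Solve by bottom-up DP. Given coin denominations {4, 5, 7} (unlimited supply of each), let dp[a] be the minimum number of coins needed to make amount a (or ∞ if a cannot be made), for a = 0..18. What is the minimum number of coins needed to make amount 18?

 a  0  1  2  3  4  5  6  7  8  9 10 11 12 13 14 15 16 17 18
dp  0  -  -  -  1  1  -  1  2  2  2  2  2  3  2  3  3  3  3
(- denotes ∞ / unreachable)

3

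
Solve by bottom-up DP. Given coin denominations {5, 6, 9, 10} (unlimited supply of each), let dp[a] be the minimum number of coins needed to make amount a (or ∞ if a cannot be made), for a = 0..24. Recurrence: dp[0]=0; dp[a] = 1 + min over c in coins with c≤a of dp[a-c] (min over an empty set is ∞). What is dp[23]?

3

 a  0  1  2  3  4  5  6  7  8  9 10 11 12 13 14 15 16 17 18 19 20 21 22 23 24
dp  0  -  -  -  -  1  1  -  -  1  1  2  2  -  2  2  2  3  2  2  2  3  3  3  3
(- denotes ∞ / unreachable)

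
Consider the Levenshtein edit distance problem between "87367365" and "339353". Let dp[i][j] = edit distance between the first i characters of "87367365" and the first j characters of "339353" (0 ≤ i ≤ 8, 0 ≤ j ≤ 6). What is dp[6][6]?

   ''  3  3  9  3  5  3
''  0  1  2  3  4  5  6
 8  1  1  2  3  4  5  6
 7  2  2  2  3  4  5  6
 3  3  2  2  3  3  4  5
 6  4  3  3  3  4  4  5
 7  5  4  4  4  4  5  5
 3  6  5  4  5  4  5  5
 6  7  6  5  5  5  5  6
 5  8  7  6  6  6  5  6

5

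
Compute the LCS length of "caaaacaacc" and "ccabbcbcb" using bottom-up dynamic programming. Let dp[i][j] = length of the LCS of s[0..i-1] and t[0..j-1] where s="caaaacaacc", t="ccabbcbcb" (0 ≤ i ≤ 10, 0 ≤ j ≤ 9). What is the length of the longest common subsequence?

5

   ''  c  c  a  b  b  c  b  c  b
''  0  0  0  0  0  0  0  0  0  0
 c  0  1  1  1  1  1  1  1  1  1
 a  0  1  1  2  2  2  2  2  2  2
 a  0  1  1  2  2  2  2  2  2  2
 a  0  1  1  2  2  2  2  2  2  2
 a  0  1  1  2  2  2  2  2  2  2
 c  0  1  2  2  2  2  3  3  3  3
 a  0  1  2  3  3  3  3  3  3  3
 a  0  1  2  3  3  3  3  3  3  3
 c  0  1  2  3  3  3  4  4  4  4
 c  0  1  2  3  3  3  4  4  5  5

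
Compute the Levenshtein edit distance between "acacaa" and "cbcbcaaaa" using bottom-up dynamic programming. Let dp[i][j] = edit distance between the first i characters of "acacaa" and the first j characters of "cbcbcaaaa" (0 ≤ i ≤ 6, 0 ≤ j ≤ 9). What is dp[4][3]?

   ''  c  b  c  b  c  a  a  a  a
''  0  1  2  3  4  5  6  7  8  9
 a  1  1  2  3  4  5  5  6  7  8
 c  2  1  2  2  3  4  5  6  7  8
 a  3  2  2  3  3  4  4  5  6  7
 c  4  3  3  2  3  3  4  5  6  7
 a  5  4  4  3  3  4  3  4  5  6
 a  6  5  5  4  4  4  4  3  4  5

2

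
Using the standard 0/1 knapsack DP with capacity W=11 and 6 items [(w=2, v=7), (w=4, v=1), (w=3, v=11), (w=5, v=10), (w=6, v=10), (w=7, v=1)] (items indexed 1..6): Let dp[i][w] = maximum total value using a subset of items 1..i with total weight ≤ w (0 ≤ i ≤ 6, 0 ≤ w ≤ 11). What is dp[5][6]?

18

i\w   0   1   2   3   4   5   6   7   8   9  10  11
  0   0   0   0   0   0   0   0   0   0   0   0   0
  1   0   0   7   7   7   7   7   7   7   7   7   7
  2   0   0   7   7   7   7   8   8   8   8   8   8
  3   0   0   7  11  11  18  18  18  18  19  19  19
  4   0   0   7  11  11  18  18  18  21  21  28  28
  5   0   0   7  11  11  18  18  18  21  21  28  28
  6   0   0   7  11  11  18  18  18  21  21  28  28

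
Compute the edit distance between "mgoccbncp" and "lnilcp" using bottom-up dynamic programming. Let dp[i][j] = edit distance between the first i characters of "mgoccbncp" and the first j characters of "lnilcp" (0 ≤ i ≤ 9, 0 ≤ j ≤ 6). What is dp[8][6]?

   ''  l  n  i  l  c  p
''  0  1  2  3  4  5  6
 m  1  1  2  3  4  5  6
 g  2  2  2  3  4  5  6
 o  3  3  3  3  4  5  6
 c  4  4  4  4  4  4  5
 c  5  5  5  5  5  4  5
 b  6  6  6  6  6  5  5
 n  7  7  6  7  7  6  6
 c  8  8  7  7  8  7  7
 p  9  9  8  8  8  8  7

7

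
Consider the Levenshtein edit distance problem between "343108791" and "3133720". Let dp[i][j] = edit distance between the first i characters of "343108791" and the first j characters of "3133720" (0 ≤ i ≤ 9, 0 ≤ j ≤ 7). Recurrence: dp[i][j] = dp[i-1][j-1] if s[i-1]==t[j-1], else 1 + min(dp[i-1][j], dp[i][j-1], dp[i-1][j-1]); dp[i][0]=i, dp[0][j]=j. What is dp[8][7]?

   ''  3  1  3  3  7  2  0
''  0  1  2  3  4  5  6  7
 3  1  0  1  2  3  4  5  6
 4  2  1  1  2  3  4  5  6
 3  3  2  2  1  2  3  4  5
 1  4  3  2  2  2  3  4  5
 0  5  4  3  3  3  3  4  4
 8  6  5  4  4  4  4  4  5
 7  7  6  5  5  5  4  5  5
 9  8  7  6  6  6  5  5  6
 1  9  8  7  7  7  6  6  6

6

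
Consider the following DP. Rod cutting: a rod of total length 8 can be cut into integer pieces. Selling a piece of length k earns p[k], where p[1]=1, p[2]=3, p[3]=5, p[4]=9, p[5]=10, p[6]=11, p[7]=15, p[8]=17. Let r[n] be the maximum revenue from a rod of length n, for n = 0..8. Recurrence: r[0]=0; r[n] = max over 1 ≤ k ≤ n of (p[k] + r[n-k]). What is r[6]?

12

   n    0    1    2    3    4    5    6    7    8
r[n]    0    1    3    5    9   10   12   15   18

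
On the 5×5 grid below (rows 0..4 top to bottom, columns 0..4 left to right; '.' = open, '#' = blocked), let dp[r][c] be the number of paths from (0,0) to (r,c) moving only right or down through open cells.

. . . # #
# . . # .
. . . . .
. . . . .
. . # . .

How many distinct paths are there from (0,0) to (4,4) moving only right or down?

17

r\c   0   1   2   3   4
  0   1   1   1   0   0
  1   0   1   2   0   0
  2   0   1   3   3   3
  3   0   1   4   7  10
  4   0   1   0   7  17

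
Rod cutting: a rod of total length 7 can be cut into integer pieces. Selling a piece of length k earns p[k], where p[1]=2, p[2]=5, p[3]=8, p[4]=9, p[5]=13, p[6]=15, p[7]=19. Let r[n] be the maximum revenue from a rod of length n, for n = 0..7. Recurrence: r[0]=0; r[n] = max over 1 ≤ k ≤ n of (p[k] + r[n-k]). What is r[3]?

8

   n    0    1    2    3    4    5    6    7
r[n]    0    2    5    8   10   13   16   19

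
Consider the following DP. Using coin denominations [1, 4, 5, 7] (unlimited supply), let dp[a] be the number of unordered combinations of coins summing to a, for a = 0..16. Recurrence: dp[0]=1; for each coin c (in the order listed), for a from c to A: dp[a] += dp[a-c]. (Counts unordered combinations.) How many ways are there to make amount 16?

17

after  coin     0     1     2     3     4     5     6     7     8     9    10    11    12    13    14    15    16
          1     1     1     1     1     1     1     1     1     1     1     1     1     1     1     1     1     1
          4     1     1     1     1     2     2     2     2     3     3     3     3     4     4     4     4     5
          5     1     1     1     1     2     3     3     3     4     5     6     6     7     8     9    10    11
          7     1     1     1     1     2     3     3     4     5     6     7     8    10    11    13    15    17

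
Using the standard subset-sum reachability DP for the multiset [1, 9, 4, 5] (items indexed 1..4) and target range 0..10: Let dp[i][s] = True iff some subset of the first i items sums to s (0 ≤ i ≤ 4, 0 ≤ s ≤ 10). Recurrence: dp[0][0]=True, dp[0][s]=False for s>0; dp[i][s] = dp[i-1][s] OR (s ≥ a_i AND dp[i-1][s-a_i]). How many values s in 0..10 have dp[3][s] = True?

i\s   0   1   2   3   4   5   6   7   8   9  10
  0   T   F   F   F   F   F   F   F   F   F   F
  1   T   T   F   F   F   F   F   F   F   F   F
  2   T   T   F   F   F   F   F   F   F   T   T
  3   T   T   F   F   T   T   F   F   F   T   T
  4   T   T   F   F   T   T   T   F   F   T   T

6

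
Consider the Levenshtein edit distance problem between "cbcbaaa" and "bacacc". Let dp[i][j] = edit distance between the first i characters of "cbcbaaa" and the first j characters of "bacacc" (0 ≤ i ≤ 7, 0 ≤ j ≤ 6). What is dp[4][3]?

3

   ''  b  a  c  a  c  c
''  0  1  2  3  4  5  6
 c  1  1  2  2  3  4  5
 b  2  1  2  3  3  4  5
 c  3  2  2  2  3  3  4
 b  4  3  3  3  3  4  4
 a  5  4  3  4  3  4  5
 a  6  5  4  4  4  4  5
 a  7  6  5  5  4  5  5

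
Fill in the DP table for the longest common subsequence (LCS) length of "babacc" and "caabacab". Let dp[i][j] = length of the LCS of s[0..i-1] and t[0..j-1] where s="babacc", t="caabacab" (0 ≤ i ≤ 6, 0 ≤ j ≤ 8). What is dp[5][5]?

3

   ''  c  a  a  b  a  c  a  b
''  0  0  0  0  0  0  0  0  0
 b  0  0  0  0  1  1  1  1  1
 a  0  0  1  1  1  2  2  2  2
 b  0  0  1  1  2  2  2  2  3
 a  0  0  1  2  2  3  3  3  3
 c  0  1  1  2  2  3  4  4  4
 c  0  1  1  2  2  3  4  4  4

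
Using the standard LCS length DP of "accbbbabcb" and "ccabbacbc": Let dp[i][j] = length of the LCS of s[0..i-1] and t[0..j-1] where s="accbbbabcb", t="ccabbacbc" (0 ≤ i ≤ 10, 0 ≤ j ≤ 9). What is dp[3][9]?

   ''  c  c  a  b  b  a  c  b  c
''  0  0  0  0  0  0  0  0  0  0
 a  0  0  0  1  1  1  1  1  1  1
 c  0  1  1  1  1  1  1  2  2  2
 c  0  1  2  2  2  2  2  2  2  3
 b  0  1  2  2  3  3  3  3  3  3
 b  0  1  2  2  3  4  4  4  4  4
 b  0  1  2  2  3  4  4  4  5  5
 a  0  1  2  3  3  4  5  5  5  5
 b  0  1  2  3  4  4  5  5  6  6
 c  0  1  2  3  4  4  5  6  6  7
 b  0  1  2  3  4  5  5  6  7  7

3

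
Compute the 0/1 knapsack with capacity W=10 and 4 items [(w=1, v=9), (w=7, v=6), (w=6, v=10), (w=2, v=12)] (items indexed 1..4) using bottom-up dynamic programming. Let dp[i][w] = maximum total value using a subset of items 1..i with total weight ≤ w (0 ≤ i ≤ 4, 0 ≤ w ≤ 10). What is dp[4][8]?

i\w   0   1   2   3   4   5   6   7   8   9  10
  0   0   0   0   0   0   0   0   0   0   0   0
  1   0   9   9   9   9   9   9   9   9   9   9
  2   0   9   9   9   9   9   9   9  15  15  15
  3   0   9   9   9   9   9  10  19  19  19  19
  4   0   9  12  21  21  21  21  21  22  31  31

22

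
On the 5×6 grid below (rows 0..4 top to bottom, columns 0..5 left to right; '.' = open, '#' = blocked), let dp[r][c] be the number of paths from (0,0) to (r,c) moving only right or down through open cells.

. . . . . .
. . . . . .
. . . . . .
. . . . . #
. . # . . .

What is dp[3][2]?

r\c   0   1   2   3   4   5
  0   1   1   1   1   1   1
  1   1   2   3   4   5   6
  2   1   3   6  10  15  21
  3   1   4  10  20  35   0
  4   1   5   0  20  55  55

10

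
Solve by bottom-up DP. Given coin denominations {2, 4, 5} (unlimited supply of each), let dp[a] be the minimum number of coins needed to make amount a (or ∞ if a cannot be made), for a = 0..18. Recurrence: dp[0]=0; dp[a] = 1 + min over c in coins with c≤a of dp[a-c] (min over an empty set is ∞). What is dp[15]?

 a  0  1  2  3  4  5  6  7  8  9 10 11 12 13 14 15 16 17 18
dp  0  -  1  -  1  1  2  2  2  2  2  3  3  3  3  3  4  4  4
(- denotes ∞ / unreachable)

3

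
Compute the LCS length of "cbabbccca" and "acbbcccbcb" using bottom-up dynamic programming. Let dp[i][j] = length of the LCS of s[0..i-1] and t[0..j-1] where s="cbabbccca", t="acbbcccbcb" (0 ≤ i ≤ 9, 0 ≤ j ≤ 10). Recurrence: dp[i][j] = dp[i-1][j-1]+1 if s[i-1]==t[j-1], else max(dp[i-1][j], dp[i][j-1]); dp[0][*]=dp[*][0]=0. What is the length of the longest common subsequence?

   ''  a  c  b  b  c  c  c  b  c  b
''  0  0  0  0  0  0  0  0  0  0  0
 c  0  0  1  1  1  1  1  1  1  1  1
 b  0  0  1  2  2  2  2  2  2  2  2
 a  0  1  1  2  2  2  2  2  2  2  2
 b  0  1  1  2  3  3  3  3  3  3  3
 b  0  1  1  2  3  3  3  3  4  4  4
 c  0  1  2  2  3  4  4  4  4  5  5
 c  0  1  2  2  3  4  5  5  5  5  5
 c  0  1  2  2  3  4  5  6  6  6  6
 a  0  1  2  2  3  4  5  6  6  6  6

6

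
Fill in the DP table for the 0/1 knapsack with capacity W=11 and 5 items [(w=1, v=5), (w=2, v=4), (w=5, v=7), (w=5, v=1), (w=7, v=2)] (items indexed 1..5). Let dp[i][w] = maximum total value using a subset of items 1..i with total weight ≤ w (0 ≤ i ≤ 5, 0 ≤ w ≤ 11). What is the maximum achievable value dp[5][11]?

16

i\w   0   1   2   3   4   5   6   7   8   9  10  11
  0   0   0   0   0   0   0   0   0   0   0   0   0
  1   0   5   5   5   5   5   5   5   5   5   5   5
  2   0   5   5   9   9   9   9   9   9   9   9   9
  3   0   5   5   9   9   9  12  12  16  16  16  16
  4   0   5   5   9   9   9  12  12  16  16  16  16
  5   0   5   5   9   9   9  12  12  16  16  16  16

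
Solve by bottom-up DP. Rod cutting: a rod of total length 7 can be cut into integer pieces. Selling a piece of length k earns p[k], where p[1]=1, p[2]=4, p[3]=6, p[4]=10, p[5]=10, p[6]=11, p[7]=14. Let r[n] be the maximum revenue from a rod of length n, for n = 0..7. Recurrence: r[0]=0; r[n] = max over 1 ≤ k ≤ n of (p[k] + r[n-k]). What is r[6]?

14

   n    0    1    2    3    4    5    6    7
r[n]    0    1    4    6   10   11   14   16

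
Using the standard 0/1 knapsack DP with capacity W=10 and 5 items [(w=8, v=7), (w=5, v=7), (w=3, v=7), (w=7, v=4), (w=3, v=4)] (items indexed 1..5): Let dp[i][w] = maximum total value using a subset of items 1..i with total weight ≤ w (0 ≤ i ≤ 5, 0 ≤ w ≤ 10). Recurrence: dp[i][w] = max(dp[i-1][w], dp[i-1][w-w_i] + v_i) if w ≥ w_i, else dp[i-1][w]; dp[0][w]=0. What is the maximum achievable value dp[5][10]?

i\w   0   1   2   3   4   5   6   7   8   9  10
  0   0   0   0   0   0   0   0   0   0   0   0
  1   0   0   0   0   0   0   0   0   7   7   7
  2   0   0   0   0   0   7   7   7   7   7   7
  3   0   0   0   7   7   7   7   7  14  14  14
  4   0   0   0   7   7   7   7   7  14  14  14
  5   0   0   0   7   7   7  11  11  14  14  14

14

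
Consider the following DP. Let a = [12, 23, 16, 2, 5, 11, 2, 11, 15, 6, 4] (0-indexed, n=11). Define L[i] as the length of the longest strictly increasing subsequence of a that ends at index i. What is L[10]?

2

   i    0    1    2    3    4    5    6    7    8    9   10
a[i]   12   23   16    2    5   11    2   11   15    6    4
L[i]    1    2    2    1    2    3    1    3    4    3    2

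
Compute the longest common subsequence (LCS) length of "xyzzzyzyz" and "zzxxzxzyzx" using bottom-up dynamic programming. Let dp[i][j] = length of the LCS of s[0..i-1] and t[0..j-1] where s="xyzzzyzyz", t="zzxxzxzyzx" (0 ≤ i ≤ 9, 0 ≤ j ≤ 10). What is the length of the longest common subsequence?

6

   ''  z  z  x  x  z  x  z  y  z  x
''  0  0  0  0  0  0  0  0  0  0  0
 x  0  0  0  1  1  1  1  1  1  1  1
 y  0  0  0  1  1  1  1  1  2  2  2
 z  0  1  1  1  1  2  2  2  2  3  3
 z  0  1  2  2  2  2  2  3  3  3  3
 z  0  1  2  2  2  3  3  3  3  4  4
 y  0  1  2  2  2  3  3  3  4  4  4
 z  0  1  2  2  2  3  3  4  4  5  5
 y  0  1  2  2  2  3  3  4  5  5  5
 z  0  1  2  2  2  3  3  4  5  6  6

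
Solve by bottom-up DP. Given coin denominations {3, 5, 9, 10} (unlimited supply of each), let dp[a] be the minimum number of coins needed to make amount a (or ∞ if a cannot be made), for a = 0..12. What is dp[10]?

1

 a  0  1  2  3  4  5  6  7  8  9 10 11 12
dp  0  -  -  1  -  1  2  -  2  1  1  3  2
(- denotes ∞ / unreachable)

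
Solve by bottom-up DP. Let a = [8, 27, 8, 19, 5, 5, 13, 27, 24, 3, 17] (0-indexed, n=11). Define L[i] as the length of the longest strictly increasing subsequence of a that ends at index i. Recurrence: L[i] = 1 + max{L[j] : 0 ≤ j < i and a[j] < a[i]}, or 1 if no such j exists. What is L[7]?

3

   i    0    1    2    3    4    5    6    7    8    9   10
a[i]    8   27    8   19    5    5   13   27   24    3   17
L[i]    1    2    1    2    1    1    2    3    3    1    3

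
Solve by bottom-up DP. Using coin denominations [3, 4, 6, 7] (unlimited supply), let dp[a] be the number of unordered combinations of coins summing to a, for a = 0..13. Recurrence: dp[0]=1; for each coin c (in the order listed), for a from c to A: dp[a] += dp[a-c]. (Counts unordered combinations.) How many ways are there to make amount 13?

after  coin     0     1     2     3     4     5     6     7     8     9    10    11    12    13
          3     1     0     0     1     0     0     1     0     0     1     0     0     1     0
          4     1     0     0     1     1     0     1     1     1     1     1     1     2     1
          6     1     0     0     1     1     0     2     1     1     2     2     1     4     2
          7     1     0     0     1     1     0     2     2     1     2     3     2     4     4

4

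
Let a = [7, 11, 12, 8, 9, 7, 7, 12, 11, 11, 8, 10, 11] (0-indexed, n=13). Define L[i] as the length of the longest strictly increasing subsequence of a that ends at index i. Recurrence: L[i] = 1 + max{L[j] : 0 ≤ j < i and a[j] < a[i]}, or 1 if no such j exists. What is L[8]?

4

   i    0    1    2    3    4    5    6    7    8    9   10   11   12
a[i]    7   11   12    8    9    7    7   12   11   11    8   10   11
L[i]    1    2    3    2    3    1    1    4    4    4    2    4    5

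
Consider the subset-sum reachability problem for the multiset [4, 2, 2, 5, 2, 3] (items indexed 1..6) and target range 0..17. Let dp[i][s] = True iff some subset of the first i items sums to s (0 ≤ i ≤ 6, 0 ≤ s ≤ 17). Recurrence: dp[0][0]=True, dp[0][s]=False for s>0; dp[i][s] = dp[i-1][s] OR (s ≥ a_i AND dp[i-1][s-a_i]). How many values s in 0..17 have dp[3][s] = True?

i\s   0   1   2   3   4   5   6   7   8   9  10  11  12  13  14  15  16  17
  0   T   F   F   F   F   F   F   F   F   F   F   F   F   F   F   F   F   F
  1   T   F   F   F   T   F   F   F   F   F   F   F   F   F   F   F   F   F
  2   T   F   T   F   T   F   T   F   F   F   F   F   F   F   F   F   F   F
  3   T   F   T   F   T   F   T   F   T   F   F   F   F   F   F   F   F   F
  4   T   F   T   F   T   T   T   T   T   T   F   T   F   T   F   F   F   F
  5   T   F   T   F   T   T   T   T   T   T   T   T   F   T   F   T   F   F
  6   T   F   T   T   T   T   T   T   T   T   T   T   T   T   T   T   T   F

5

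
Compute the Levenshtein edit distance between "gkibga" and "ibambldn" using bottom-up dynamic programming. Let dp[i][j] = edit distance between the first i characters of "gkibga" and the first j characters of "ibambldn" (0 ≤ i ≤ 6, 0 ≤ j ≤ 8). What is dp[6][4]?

4

   ''  i  b  a  m  b  l  d  n
''  0  1  2  3  4  5  6  7  8
 g  1  1  2  3  4  5  6  7  8
 k  2  2  2  3  4  5  6  7  8
 i  3  2  3  3  4  5  6  7  8
 b  4  3  2  3  4  4  5  6  7
 g  5  4  3  3  4  5  5  6  7
 a  6  5  4  3  4  5  6  6  7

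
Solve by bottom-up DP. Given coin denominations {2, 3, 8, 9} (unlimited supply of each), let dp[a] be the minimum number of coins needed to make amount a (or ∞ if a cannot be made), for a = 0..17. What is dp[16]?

2

 a  0  1  2  3  4  5  6  7  8  9 10 11 12 13 14 15 16 17
dp  0  -  1  1  2  2  2  3  1  1  2  2  2  3  3  3  2  2
(- denotes ∞ / unreachable)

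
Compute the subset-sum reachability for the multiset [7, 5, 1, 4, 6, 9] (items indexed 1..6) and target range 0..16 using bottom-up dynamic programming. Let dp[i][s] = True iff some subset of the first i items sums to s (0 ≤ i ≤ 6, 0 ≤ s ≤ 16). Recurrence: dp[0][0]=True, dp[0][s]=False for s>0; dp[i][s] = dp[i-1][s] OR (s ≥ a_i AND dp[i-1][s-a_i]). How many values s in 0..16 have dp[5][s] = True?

i\s   0   1   2   3   4   5   6   7   8   9  10  11  12  13  14  15  16
  0   T   F   F   F   F   F   F   F   F   F   F   F   F   F   F   F   F
  1   T   F   F   F   F   F   F   T   F   F   F   F   F   F   F   F   F
  2   T   F   F   F   F   T   F   T   F   F   F   F   T   F   F   F   F
  3   T   T   F   F   F   T   T   T   T   F   F   F   T   T   F   F   F
  4   T   T   F   F   T   T   T   T   T   T   T   T   T   T   F   F   T
  5   T   T   F   F   T   T   T   T   T   T   T   T   T   T   T   T   T
  6   T   T   F   F   T   T   T   T   T   T   T   T   T   T   T   T   T

15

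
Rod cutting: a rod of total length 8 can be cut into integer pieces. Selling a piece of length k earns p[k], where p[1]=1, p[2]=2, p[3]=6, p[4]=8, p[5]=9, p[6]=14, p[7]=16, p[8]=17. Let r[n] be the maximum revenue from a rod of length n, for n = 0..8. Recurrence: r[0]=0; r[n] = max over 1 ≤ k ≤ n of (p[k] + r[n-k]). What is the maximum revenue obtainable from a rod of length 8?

17

   n    0    1    2    3    4    5    6    7    8
r[n]    0    1    2    6    8    9   14   16   17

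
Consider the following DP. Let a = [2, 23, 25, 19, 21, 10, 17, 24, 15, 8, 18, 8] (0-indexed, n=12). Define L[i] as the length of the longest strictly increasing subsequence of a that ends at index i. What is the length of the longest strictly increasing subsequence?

4

   i    0    1    2    3    4    5    6    7    8    9   10   11
a[i]    2   23   25   19   21   10   17   24   15    8   18    8
L[i]    1    2    3    2    3    2    3    4    3    2    4    2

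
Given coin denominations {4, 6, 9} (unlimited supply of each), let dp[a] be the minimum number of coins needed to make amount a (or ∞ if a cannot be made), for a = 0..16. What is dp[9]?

1

 a  0  1  2  3  4  5  6  7  8  9 10 11 12 13 14 15 16
dp  0  -  -  -  1  -  1  -  2  1  2  -  2  2  3  2  3
(- denotes ∞ / unreachable)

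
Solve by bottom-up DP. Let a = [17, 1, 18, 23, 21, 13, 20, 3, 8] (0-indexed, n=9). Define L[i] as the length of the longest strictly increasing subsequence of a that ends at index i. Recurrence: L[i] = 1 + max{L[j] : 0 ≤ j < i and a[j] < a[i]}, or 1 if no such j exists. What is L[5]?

   i    0    1    2    3    4    5    6    7    8
a[i]   17    1   18   23   21   13   20    3    8
L[i]    1    1    2    3    3    2    3    2    3

2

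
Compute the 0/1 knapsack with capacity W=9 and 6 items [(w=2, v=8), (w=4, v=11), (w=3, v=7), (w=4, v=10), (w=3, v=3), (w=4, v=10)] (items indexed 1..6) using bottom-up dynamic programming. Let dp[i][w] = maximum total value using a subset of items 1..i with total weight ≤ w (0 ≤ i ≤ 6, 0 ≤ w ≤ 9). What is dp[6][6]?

i\w   0   1   2   3   4   5   6   7   8   9
  0   0   0   0   0   0   0   0   0   0   0
  1   0   0   8   8   8   8   8   8   8   8
  2   0   0   8   8  11  11  19  19  19  19
  3   0   0   8   8  11  15  19  19  19  26
  4   0   0   8   8  11  15  19  19  21  26
  5   0   0   8   8  11  15  19  19  21  26
  6   0   0   8   8  11  15  19  19  21  26

19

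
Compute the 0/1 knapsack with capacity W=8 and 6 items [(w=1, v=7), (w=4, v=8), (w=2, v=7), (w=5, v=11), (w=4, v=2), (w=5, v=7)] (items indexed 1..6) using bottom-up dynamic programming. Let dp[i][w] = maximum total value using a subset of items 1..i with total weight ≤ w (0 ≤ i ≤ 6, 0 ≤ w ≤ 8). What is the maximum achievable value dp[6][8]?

i\w   0   1   2   3   4   5   6   7   8
  0   0   0   0   0   0   0   0   0   0
  1   0   7   7   7   7   7   7   7   7
  2   0   7   7   7   8  15  15  15  15
  3   0   7   7  14  14  15  15  22  22
  4   0   7   7  14  14  15  18  22  25
  5   0   7   7  14  14  15  18  22  25
  6   0   7   7  14  14  15  18  22  25

25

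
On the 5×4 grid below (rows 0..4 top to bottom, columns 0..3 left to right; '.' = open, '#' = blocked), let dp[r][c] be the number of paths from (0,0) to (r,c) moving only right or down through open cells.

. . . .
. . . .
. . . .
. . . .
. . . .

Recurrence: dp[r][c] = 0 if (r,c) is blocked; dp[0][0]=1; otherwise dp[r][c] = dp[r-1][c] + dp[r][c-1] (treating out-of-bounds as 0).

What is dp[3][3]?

r\c   0   1   2   3
  0   1   1   1   1
  1   1   2   3   4
  2   1   3   6  10
  3   1   4  10  20
  4   1   5  15  35

20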